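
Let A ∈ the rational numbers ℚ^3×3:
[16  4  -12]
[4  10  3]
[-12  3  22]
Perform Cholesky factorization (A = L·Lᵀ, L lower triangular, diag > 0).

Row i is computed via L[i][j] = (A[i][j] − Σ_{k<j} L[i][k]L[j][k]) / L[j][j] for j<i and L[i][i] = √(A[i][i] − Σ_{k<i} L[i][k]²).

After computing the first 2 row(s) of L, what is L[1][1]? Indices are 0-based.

L[1][1] = 3

Step 1: L[0][0] = √(16) = 4.
  L[1][0] = (4) / L[0][0] = 1.
Step 2: L[1][1] = √(9) = 3.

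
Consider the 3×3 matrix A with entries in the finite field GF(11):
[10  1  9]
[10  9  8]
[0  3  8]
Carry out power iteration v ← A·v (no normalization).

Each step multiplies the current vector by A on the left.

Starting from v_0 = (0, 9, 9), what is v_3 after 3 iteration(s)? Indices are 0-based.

v_3 = (9, 1, 9)

v_0 = (0, 9, 9).
v_1 = A·v_0 = (2, 10, 0).
v_2 = A·v_1 = (8, 0, 8).
v_3 = A·v_2 = (9, 1, 9).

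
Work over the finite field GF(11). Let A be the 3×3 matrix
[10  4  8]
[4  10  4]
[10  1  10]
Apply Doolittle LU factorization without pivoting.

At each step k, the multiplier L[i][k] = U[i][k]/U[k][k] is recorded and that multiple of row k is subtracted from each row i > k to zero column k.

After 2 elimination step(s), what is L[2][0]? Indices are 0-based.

L[2][0] = 1

Step 1: pivot at (0,0) is 10.
  row1 ← row1 − (7)·row0  ⇒  L[1][0]=7, U row1=(0, 4, 3)
  row2 ← row2 − (1)·row0  ⇒  L[2][0]=1, U row2=(0, 8, 2)
Step 2: pivot at (1,1) is 4.
  row2 ← row2 − (2)·row1  ⇒  L[2][1]=2, U row2=(0, 0, 7)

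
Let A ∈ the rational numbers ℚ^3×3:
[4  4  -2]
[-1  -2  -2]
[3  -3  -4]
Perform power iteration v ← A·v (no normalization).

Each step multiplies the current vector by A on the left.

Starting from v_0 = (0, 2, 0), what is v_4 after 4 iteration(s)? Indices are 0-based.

v_0 = (0, 2, 0).
v_1 = A·v_0 = (8, -4, -6).
v_2 = A·v_1 = (28, 12, 60).
v_3 = A·v_2 = (40, -172, -192).
v_4 = A·v_3 = (-144, 688, 1404).

v_4 = (-144, 688, 1404)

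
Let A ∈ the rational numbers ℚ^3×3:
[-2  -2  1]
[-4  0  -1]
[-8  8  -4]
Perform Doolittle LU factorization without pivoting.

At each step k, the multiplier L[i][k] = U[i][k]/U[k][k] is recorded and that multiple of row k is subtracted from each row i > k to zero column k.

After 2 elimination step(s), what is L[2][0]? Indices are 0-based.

[col 0] pivot -2
  R1 -= 2*R0 → (0, 4, -3)  (L[1][0] := 2)
  R2 -= 4*R0 → (0, 16, -8)  (L[2][0] := 4)
[col 1] pivot 4
  R2 -= 4*R1 → (0, 0, 4)  (L[2][1] := 4)

L[2][0] = 4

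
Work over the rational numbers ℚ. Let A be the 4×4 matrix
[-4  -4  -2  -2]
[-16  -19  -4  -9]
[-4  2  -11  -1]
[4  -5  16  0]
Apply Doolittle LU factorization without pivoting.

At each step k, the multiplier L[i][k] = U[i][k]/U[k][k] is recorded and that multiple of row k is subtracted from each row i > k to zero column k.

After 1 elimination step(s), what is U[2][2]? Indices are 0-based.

U[2][2] = -9

Step 1: pivot at (0,0) is -4.
  row1 ← row1 − (4)·row0  ⇒  L[1][0]=4, U row1=(0, -3, 4, -1)
  row2 ← row2 − (1)·row0  ⇒  L[2][0]=1, U row2=(0, 6, -9, 1)
  row3 ← row3 − (-1)·row0  ⇒  L[3][0]=-1, U row3=(0, -9, 14, -2)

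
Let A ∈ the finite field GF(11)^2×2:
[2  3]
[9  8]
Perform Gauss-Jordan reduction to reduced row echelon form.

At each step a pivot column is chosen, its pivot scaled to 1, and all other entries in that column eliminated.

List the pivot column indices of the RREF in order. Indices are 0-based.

step 1: normalize row 0 (÷2) = (1, 7)
  row 1: subtract 9×row0 = (0, 0)
skip col 1 (zero from row 1)

pivot columns: 0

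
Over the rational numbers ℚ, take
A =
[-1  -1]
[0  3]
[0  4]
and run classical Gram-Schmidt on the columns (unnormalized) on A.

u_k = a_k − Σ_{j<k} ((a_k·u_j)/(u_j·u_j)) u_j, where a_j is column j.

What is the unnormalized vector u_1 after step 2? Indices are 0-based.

Step 1: u_0 = a_0 = (-1, 0, 0).
Step 2: u_1 = a_1 − (1)·u_0 = (0, 3, 4).

u_1 = (0, 3, 4)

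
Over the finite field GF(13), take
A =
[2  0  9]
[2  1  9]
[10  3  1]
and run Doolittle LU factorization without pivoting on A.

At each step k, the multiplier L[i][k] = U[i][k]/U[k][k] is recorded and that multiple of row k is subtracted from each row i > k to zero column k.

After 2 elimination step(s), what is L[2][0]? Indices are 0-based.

L[2][0] = 5

[col 0] pivot 2
  R1 -= 1*R0 → (0, 1, 0)  (L[1][0] := 1)
  R2 -= 5*R0 → (0, 3, 8)  (L[2][0] := 5)
[col 1] pivot 1
  R2 -= 3*R1 → (0, 0, 8)  (L[2][1] := 3)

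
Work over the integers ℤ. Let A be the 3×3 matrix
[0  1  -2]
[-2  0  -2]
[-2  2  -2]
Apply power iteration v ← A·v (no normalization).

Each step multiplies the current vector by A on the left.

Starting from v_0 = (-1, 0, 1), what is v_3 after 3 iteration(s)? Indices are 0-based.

v_3 = (-4, -8, 0)

v_0 = (-1, 0, 1).
v_1 = A·v_0 = (-2, 0, 0).
v_2 = A·v_1 = (0, 4, 4).
v_3 = A·v_2 = (-4, -8, 0).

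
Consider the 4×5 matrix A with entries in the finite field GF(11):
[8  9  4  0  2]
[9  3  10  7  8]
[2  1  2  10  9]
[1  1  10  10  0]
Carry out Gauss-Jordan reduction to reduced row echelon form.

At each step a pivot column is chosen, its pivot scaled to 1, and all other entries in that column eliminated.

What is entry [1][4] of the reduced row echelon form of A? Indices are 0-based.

M[1][4] = 3

[1] R0 /= 8  ⇒  (1, 8, 6, 0, 3)
     R1 -= 9·R0  ⇒  (0, 8, 0, 7, 3)
     R2 -= 2·R0  ⇒  (0, 7, 1, 10, 3)
     R3 -= 1·R0  ⇒  (0, 4, 4, 10, 8)
[2] R1 /= 8  ⇒  (0, 1, 0, 5, 10)
     R0 -= 8·R1  ⇒  (1, 0, 6, 4, 0)
     R2 -= 7·R1  ⇒  (0, 0, 1, 8, 10)
     R3 -= 4·R1  ⇒  (0, 0, 4, 1, 1)
[3] R2 /= 1  ⇒  (0, 0, 1, 8, 10)
     R0 -= 6·R2  ⇒  (1, 0, 0, 0, 6)
     R3 -= 4·R2  ⇒  (0, 0, 0, 2, 5)
[4] R3 /= 2  ⇒  (0, 0, 0, 1, 8)
     R1 -= 5·R3  ⇒  (0, 1, 0, 0, 3)
     R2 -= 8·R3  ⇒  (0, 0, 1, 0, 1)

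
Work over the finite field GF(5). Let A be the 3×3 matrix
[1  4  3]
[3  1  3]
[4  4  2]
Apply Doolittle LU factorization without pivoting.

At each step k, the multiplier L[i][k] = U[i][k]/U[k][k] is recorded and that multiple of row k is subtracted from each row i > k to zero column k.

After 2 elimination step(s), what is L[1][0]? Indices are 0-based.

[col 0] pivot 1
  R1 -= 3*R0 → (0, 4, 4)  (L[1][0] := 3)
  R2 -= 4*R0 → (0, 3, 0)  (L[2][0] := 4)
[col 1] pivot 4
  R2 -= 2*R1 → (0, 0, 2)  (L[2][1] := 2)

L[1][0] = 3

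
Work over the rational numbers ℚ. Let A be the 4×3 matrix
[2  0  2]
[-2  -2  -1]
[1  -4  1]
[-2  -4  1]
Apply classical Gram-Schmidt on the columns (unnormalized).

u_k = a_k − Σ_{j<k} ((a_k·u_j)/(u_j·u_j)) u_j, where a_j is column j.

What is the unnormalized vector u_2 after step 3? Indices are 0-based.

Step 1: u_0 = a_0 = (2, -2, 1, -2).
Step 2: u_1 = a_1 − (8/13)·u_0 = (-16/13, -10/13, -60/13, -36/13).
Step 3: u_2 = a_2 − (5/13)·u_0 − (-59/202)·u_1 = (88/101, -46/101, -74/101, 97/101).

u_2 = (88/101, -46/101, -74/101, 97/101)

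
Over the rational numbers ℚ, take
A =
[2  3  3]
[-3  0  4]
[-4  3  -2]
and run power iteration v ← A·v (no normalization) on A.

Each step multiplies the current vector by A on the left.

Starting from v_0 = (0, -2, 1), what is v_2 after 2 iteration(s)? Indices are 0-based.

v_0 = (0, -2, 1).
v_1 = A·v_0 = (-3, 4, -8).
v_2 = A·v_1 = (-18, -23, 40).

v_2 = (-18, -23, 40)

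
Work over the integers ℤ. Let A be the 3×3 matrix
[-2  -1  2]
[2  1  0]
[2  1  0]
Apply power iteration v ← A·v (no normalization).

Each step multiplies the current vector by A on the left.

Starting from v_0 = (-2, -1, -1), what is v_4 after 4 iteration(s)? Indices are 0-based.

v_4 = (-67, 25, 25)

v_0 = (-2, -1, -1).
v_1 = A·v_0 = (3, -5, -5).
v_2 = A·v_1 = (-11, 1, 1).
v_3 = A·v_2 = (23, -21, -21).
v_4 = A·v_3 = (-67, 25, 25).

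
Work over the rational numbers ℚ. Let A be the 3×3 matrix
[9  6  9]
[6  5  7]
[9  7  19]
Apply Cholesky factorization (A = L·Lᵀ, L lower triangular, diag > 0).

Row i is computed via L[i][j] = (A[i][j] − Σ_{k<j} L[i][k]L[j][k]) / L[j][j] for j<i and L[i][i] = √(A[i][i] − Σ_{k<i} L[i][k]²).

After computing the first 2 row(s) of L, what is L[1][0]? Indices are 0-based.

L[1][0] = 2

Step 1: L[0][0] = √(9) = 3.
  L[1][0] = (6) / L[0][0] = 2.
Step 2: L[1][1] = √(1) = 1.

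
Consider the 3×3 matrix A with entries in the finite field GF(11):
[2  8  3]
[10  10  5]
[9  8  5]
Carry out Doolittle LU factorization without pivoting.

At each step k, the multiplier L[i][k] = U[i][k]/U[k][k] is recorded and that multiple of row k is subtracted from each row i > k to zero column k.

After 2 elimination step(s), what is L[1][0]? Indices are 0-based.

L[1][0] = 5

Step 1: pivot at (0,0) is 2.
  row1 ← row1 − (5)·row0  ⇒  L[1][0]=5, U row1=(0, 3, 1)
  row2 ← row2 − (10)·row0  ⇒  L[2][0]=10, U row2=(0, 5, 8)
Step 2: pivot at (1,1) is 3.
  row2 ← row2 − (9)·row1  ⇒  L[2][1]=9, U row2=(0, 0, 10)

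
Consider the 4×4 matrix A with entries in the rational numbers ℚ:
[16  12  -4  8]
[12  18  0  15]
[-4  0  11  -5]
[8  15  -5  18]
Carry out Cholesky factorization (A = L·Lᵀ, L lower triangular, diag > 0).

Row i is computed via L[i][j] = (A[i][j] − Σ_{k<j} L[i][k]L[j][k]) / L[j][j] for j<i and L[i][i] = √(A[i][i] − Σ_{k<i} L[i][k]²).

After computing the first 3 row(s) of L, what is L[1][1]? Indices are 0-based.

Step 1: L[0][0] = √(16) = 4.
  L[1][0] = (12) / L[0][0] = 3.
Step 2: L[1][1] = √(9) = 3.
  L[2][0] = (-4) / L[0][0] = -1.
  L[2][1] = (3) / L[1][1] = 1.
Step 3: L[2][2] = √(9) = 3.

L[1][1] = 3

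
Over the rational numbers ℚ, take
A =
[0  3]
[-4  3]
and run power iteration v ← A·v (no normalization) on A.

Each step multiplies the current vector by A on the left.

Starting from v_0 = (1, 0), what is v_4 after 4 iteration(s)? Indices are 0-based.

v_4 = (36, 180)

v_0 = (1, 0).
v_1 = A·v_0 = (0, -4).
v_2 = A·v_1 = (-12, -12).
v_3 = A·v_2 = (-36, 12).
v_4 = A·v_3 = (36, 180).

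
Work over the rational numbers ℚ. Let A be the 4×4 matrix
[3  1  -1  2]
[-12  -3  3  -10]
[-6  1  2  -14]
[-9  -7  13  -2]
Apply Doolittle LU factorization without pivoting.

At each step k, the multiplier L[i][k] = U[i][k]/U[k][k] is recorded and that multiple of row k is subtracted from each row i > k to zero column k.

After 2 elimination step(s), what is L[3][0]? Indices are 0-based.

L[3][0] = -3

[col 0] pivot 3
  R1 -= -4*R0 → (0, 1, -1, -2)  (L[1][0] := -4)
  R2 -= -2*R0 → (0, 3, 0, -10)  (L[2][0] := -2)
  R3 -= -3*R0 → (0, -4, 10, 4)  (L[3][0] := -3)
[col 1] pivot 1
  R2 -= 3*R1 → (0, 0, 3, -4)  (L[2][1] := 3)
  R3 -= -4*R1 → (0, 0, 6, -4)  (L[3][1] := -4)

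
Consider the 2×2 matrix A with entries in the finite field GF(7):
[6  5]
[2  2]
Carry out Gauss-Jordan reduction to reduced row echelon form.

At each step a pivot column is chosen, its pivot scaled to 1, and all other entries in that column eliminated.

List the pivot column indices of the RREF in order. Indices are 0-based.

pivot(0,0)=6: scale R0 → (1, 2)
  clear (1,0): R1 −= (2)R0 → (0, 5)
pivot(1,1)=5: scale R1 → (0, 1)
  clear (0,1): R0 −= (2)R1 → (1, 0)

pivot columns: 0, 1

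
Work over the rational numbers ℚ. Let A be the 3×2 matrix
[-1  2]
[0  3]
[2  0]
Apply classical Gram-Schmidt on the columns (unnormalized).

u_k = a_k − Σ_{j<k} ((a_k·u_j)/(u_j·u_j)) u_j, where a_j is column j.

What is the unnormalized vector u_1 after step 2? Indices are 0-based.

Step 1: u_0 = a_0 = (-1, 0, 2).
Step 2: u_1 = a_1 − (-2/5)·u_0 = (8/5, 3, 4/5).

u_1 = (8/5, 3, 4/5)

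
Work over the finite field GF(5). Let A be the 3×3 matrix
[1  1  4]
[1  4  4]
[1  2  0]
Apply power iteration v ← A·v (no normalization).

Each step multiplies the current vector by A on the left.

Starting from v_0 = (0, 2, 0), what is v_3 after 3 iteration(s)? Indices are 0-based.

v_0 = (0, 2, 0).
v_1 = A·v_0 = (2, 3, 4).
v_2 = A·v_1 = (1, 0, 3).
v_3 = A·v_2 = (3, 3, 1).

v_3 = (3, 3, 1)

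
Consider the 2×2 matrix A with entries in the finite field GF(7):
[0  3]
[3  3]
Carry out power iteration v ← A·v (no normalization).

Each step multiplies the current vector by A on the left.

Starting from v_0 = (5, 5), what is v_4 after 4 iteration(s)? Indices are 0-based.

v_0 = (5, 5).
v_1 = A·v_0 = (1, 2).
v_2 = A·v_1 = (6, 2).
v_3 = A·v_2 = (6, 3).
v_4 = A·v_3 = (2, 6).

v_4 = (2, 6)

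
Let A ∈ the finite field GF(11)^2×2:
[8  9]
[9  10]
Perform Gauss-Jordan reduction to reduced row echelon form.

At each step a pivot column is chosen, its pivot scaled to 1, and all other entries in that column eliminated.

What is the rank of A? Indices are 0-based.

rank = 2

pivot(0,0)=8: scale R0 → (1, 8)
  clear (1,0): R1 −= (9)R0 → (0, 4)
pivot(1,1)=4: scale R1 → (0, 1)
  clear (0,1): R0 −= (8)R1 → (1, 0)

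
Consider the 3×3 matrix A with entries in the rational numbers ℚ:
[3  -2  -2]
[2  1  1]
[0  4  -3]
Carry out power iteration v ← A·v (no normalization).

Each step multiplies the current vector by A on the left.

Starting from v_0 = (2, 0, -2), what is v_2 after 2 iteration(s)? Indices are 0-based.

v_2 = (14, 28, -10)

v_0 = (2, 0, -2).
v_1 = A·v_0 = (10, 2, 6).
v_2 = A·v_1 = (14, 28, -10).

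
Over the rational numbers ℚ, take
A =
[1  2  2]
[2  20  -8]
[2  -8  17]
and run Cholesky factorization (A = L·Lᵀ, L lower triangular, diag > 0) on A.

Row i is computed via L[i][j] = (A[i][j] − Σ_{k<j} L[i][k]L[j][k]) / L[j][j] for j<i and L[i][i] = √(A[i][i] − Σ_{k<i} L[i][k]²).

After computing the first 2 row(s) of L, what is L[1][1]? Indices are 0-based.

Step 1: L[0][0] = √(1) = 1.
  L[1][0] = (2) / L[0][0] = 2.
Step 2: L[1][1] = √(16) = 4.

L[1][1] = 4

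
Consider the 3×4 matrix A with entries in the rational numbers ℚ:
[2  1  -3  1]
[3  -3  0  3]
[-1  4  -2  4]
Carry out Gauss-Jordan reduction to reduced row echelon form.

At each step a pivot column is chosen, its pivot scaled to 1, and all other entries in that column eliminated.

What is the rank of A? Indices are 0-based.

rank = 3

[1] R0 /= 2  ⇒  (1, 1/2, -3/2, 1/2)
     R1 -= 3·R0  ⇒  (0, -9/2, 9/2, 3/2)
     R2 -= -1·R0  ⇒  (0, 9/2, -7/2, 9/2)
[2] R1 /= -9/2  ⇒  (0, 1, -1, -1/3)
     R0 -= 1/2·R1  ⇒  (1, 0, -1, 2/3)
     R2 -= 9/2·R1  ⇒  (0, 0, 1, 6)
[3] R2 /= 1  ⇒  (0, 0, 1, 6)
     R0 -= -1·R2  ⇒  (1, 0, 0, 20/3)
     R1 -= -1·R2  ⇒  (0, 1, 0, 17/3)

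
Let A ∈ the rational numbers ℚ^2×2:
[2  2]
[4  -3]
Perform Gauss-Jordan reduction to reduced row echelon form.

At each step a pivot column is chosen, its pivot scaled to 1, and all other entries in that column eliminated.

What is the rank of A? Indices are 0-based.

pivot(0,0)=2: scale R0 → (1, 1)
  clear (1,0): R1 −= (4)R0 → (0, -7)
pivot(1,1)=-7: scale R1 → (0, 1)
  clear (0,1): R0 −= (1)R1 → (1, 0)

rank = 2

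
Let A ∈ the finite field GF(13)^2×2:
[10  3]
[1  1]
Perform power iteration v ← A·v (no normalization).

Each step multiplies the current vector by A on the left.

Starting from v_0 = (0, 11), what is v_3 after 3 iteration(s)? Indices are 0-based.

v_0 = (0, 11).
v_1 = A·v_0 = (7, 11).
v_2 = A·v_1 = (12, 5).
v_3 = A·v_2 = (5, 4).

v_3 = (5, 4)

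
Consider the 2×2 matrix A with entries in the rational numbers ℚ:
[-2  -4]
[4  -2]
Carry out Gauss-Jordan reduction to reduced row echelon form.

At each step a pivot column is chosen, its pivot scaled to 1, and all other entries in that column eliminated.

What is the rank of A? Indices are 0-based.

rank = 2

[1] R0 /= -2  ⇒  (1, 2)
     R1 -= 4·R0  ⇒  (0, -10)
[2] R1 /= -10  ⇒  (0, 1)
     R0 -= 2·R1  ⇒  (1, 0)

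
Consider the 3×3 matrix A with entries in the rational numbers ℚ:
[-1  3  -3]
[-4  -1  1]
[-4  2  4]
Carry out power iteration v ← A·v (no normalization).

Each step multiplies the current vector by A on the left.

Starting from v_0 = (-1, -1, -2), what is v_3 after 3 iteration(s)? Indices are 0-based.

v_0 = (-1, -1, -2).
v_1 = A·v_0 = (4, 3, -6).
v_2 = A·v_1 = (23, -25, -34).
v_3 = A·v_2 = (4, -101, -278).

v_3 = (4, -101, -278)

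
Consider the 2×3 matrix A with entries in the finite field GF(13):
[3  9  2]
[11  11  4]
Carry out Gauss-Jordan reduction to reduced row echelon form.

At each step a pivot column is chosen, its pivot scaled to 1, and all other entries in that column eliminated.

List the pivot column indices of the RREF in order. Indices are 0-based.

[1] R0 /= 3  ⇒  (1, 3, 5)
     R1 -= 11·R0  ⇒  (0, 4, 1)
[2] R1 /= 4  ⇒  (0, 1, 10)
     R0 -= 3·R1  ⇒  (1, 0, 1)

pivot columns: 0, 1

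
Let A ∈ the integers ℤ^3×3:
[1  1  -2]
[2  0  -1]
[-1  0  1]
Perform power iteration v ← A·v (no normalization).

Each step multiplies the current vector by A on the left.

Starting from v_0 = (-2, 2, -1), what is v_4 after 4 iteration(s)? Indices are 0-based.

v_0 = (-2, 2, -1).
v_1 = A·v_0 = (2, -3, 1).
v_2 = A·v_1 = (-3, 3, -1).
v_3 = A·v_2 = (2, -5, 2).
v_4 = A·v_3 = (-7, 2, 0).

v_4 = (-7, 2, 0)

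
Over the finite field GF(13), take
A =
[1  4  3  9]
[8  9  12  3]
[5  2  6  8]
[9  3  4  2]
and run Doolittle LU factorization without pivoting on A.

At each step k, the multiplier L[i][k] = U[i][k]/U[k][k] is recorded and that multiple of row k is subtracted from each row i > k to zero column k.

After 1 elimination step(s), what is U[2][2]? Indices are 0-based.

Step 1: pivot at (0,0) is 1.
  row1 ← row1 − (8)·row0  ⇒  L[1][0]=8, U row1=(0, 3, 1, 9)
  row2 ← row2 − (5)·row0  ⇒  L[2][0]=5, U row2=(0, 8, 4, 2)
  row3 ← row3 − (9)·row0  ⇒  L[3][0]=9, U row3=(0, 6, 3, 12)

U[2][2] = 4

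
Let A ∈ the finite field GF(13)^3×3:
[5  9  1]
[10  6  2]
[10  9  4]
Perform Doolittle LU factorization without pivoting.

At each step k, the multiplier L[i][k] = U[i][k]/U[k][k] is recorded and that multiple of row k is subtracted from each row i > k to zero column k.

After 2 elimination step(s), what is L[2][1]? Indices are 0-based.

L[2][1] = 4

Step 1: pivot at (0,0) is 5.
  row1 ← row1 − (2)·row0  ⇒  L[1][0]=2, U row1=(0, 1, 0)
  row2 ← row2 − (2)·row0  ⇒  L[2][0]=2, U row2=(0, 4, 2)
Step 2: pivot at (1,1) is 1.
  row2 ← row2 − (4)·row1  ⇒  L[2][1]=4, U row2=(0, 0, 2)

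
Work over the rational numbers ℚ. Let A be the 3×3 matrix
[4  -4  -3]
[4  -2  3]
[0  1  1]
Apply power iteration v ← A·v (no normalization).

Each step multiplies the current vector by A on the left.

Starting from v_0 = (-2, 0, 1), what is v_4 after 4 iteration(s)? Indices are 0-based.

v_0 = (-2, 0, 1).
v_1 = A·v_0 = (-11, -5, 1).
v_2 = A·v_1 = (-27, -31, -4).
v_3 = A·v_2 = (28, -58, -35).
v_4 = A·v_3 = (449, 123, -93).

v_4 = (449, 123, -93)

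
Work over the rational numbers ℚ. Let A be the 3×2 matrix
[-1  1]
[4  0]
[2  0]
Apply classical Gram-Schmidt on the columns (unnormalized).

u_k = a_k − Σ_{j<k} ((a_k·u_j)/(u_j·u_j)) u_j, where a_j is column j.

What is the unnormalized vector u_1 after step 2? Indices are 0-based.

u_1 = (20/21, 4/21, 2/21)

Step 1: u_0 = a_0 = (-1, 4, 2).
Step 2: u_1 = a_1 − (-1/21)·u_0 = (20/21, 4/21, 2/21).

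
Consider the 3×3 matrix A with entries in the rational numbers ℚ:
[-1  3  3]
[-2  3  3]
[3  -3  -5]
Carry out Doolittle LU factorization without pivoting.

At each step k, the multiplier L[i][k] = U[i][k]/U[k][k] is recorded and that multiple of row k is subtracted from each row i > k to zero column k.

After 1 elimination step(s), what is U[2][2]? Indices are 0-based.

U[2][2] = 4

k=0: U[0][0]=-1
  eliminate (1,0): mult=2, new row 1: (0, -3, -3); set L[1][0]=2
  eliminate (2,0): mult=-3, new row 2: (0, 6, 4); set L[2][0]=-3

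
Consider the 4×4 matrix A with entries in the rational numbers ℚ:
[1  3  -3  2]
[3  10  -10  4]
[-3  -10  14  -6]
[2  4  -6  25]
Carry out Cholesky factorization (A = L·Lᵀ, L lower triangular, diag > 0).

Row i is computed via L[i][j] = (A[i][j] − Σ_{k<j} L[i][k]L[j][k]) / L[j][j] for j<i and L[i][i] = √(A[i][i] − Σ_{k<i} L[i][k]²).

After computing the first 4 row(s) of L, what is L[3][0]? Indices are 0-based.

L[3][0] = 2

Step 1: L[0][0] = √(1) = 1.
  L[1][0] = (3) / L[0][0] = 3.
Step 2: L[1][1] = √(1) = 1.
  L[2][0] = (-3) / L[0][0] = -3.
  L[2][1] = (-1) / L[1][1] = -1.
Step 3: L[2][2] = √(4) = 2.
  L[3][0] = (2) / L[0][0] = 2.
  L[3][1] = (-2) / L[1][1] = -2.
  L[3][2] = (-2) / L[2][2] = -1.
Step 4: L[3][3] = √(16) = 4.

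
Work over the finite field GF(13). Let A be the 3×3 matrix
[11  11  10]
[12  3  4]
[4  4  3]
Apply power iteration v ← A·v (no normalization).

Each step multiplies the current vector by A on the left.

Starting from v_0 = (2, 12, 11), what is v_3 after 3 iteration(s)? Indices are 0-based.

v_3 = (11, 6, 0)

v_0 = (2, 12, 11).
v_1 = A·v_0 = (4, 0, 11).
v_2 = A·v_1 = (11, 1, 10).
v_3 = A·v_2 = (11, 6, 0).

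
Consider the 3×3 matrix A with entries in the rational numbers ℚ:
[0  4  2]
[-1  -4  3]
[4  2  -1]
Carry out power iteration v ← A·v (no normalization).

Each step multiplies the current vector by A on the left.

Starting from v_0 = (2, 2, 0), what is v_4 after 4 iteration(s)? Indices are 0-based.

v_4 = (-880, 968, 504)

v_0 = (2, 2, 0).
v_1 = A·v_0 = (8, -10, 12).
v_2 = A·v_1 = (-16, 68, 0).
v_3 = A·v_2 = (272, -256, 72).
v_4 = A·v_3 = (-880, 968, 504).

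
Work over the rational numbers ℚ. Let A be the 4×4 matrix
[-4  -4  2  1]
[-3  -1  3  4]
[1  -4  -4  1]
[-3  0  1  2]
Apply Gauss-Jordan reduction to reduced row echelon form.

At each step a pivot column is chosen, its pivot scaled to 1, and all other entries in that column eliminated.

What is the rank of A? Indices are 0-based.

step 1: normalize row 0 (÷-4) = (1, 1, -1/2, -1/4)
  row 1: subtract -3×row0 = (0, 2, 3/2, 13/4)
  row 2: subtract 1×row0 = (0, -5, -7/2, 5/4)
  row 3: subtract -3×row0 = (0, 3, -1/2, 5/4)
step 2: normalize row 1 (÷2) = (0, 1, 3/4, 13/8)
  row 0: subtract 1×row1 = (1, 0, -5/4, -15/8)
  row 2: subtract -5×row1 = (0, 0, 1/4, 75/8)
  row 3: subtract 3×row1 = (0, 0, -11/4, -29/8)
step 3: normalize row 2 (÷1/4) = (0, 0, 1, 75/2)
  row 0: subtract -5/4×row2 = (1, 0, 0, 45)
  row 1: subtract 3/4×row2 = (0, 1, 0, -53/2)
  row 3: subtract -11/4×row2 = (0, 0, 0, 199/2)
step 4: normalize row 3 (÷199/2) = (0, 0, 0, 1)
  row 0: subtract 45×row3 = (1, 0, 0, 0)
  row 1: subtract -53/2×row3 = (0, 1, 0, 0)
  row 2: subtract 75/2×row3 = (0, 0, 1, 0)

rank = 4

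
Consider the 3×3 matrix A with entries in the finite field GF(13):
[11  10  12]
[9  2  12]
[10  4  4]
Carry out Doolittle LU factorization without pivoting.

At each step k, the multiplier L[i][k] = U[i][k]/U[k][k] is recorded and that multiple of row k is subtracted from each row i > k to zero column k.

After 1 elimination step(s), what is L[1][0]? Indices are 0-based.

L[1][0] = 2

[col 0] pivot 11
  R1 -= 2*R0 → (0, 8, 1)  (L[1][0] := 2)
  R2 -= 8*R0 → (0, 2, 12)  (L[2][0] := 8)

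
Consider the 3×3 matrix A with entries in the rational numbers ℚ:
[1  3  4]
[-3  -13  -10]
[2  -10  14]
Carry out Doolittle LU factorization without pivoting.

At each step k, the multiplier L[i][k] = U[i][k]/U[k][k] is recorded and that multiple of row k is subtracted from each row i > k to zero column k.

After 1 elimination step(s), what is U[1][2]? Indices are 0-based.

U[1][2] = 2

k=0: U[0][0]=1
  eliminate (1,0): mult=-3, new row 1: (0, -4, 2); set L[1][0]=-3
  eliminate (2,0): mult=2, new row 2: (0, -16, 6); set L[2][0]=2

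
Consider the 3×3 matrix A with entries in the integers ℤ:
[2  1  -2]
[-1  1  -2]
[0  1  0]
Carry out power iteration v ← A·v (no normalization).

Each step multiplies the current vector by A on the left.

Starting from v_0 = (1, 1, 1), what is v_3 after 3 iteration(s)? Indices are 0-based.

v_3 = (-5, 1, -5)

v_0 = (1, 1, 1).
v_1 = A·v_0 = (1, -2, 1).
v_2 = A·v_1 = (-2, -5, -2).
v_3 = A·v_2 = (-5, 1, -5).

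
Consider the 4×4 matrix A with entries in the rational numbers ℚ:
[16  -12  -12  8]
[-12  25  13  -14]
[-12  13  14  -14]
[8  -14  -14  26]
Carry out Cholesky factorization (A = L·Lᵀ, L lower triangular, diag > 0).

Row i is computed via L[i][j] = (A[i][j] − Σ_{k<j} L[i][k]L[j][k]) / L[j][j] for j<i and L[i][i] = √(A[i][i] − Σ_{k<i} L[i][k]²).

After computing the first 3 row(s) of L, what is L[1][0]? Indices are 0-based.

L[1][0] = -3

Step 1: L[0][0] = √(16) = 4.
  L[1][0] = (-12) / L[0][0] = -3.
Step 2: L[1][1] = √(16) = 4.
  L[2][0] = (-12) / L[0][0] = -3.
  L[2][1] = (4) / L[1][1] = 1.
Step 3: L[2][2] = √(4) = 2.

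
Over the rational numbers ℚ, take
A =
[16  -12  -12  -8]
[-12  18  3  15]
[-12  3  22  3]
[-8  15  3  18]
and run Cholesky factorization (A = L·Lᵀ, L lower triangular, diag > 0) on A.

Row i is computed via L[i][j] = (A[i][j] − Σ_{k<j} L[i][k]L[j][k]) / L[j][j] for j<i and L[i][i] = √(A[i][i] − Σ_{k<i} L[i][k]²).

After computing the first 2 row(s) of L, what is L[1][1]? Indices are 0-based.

Step 1: L[0][0] = √(16) = 4.
  L[1][0] = (-12) / L[0][0] = -3.
Step 2: L[1][1] = √(9) = 3.

L[1][1] = 3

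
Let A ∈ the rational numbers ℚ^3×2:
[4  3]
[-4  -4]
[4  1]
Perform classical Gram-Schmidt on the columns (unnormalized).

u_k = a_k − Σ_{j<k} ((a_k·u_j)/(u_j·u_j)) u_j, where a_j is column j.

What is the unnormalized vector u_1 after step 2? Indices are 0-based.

u_1 = (1/3, -4/3, -5/3)

Step 1: u_0 = a_0 = (4, -4, 4).
Step 2: u_1 = a_1 − (2/3)·u_0 = (1/3, -4/3, -5/3).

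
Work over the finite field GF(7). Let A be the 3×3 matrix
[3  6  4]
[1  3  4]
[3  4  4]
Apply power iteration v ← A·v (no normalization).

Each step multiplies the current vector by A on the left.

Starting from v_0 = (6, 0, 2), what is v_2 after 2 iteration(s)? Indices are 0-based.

v_0 = (6, 0, 2).
v_1 = A·v_0 = (5, 0, 5).
v_2 = A·v_1 = (0, 4, 0).

v_2 = (0, 4, 0)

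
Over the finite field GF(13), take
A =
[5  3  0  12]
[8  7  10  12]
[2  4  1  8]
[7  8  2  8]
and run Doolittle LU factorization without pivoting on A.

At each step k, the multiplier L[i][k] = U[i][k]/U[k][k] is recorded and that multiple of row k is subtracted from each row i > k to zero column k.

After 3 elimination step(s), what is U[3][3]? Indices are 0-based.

U[3][3] = 9

k=0: U[0][0]=5
  eliminate (1,0): mult=12, new row 1: (0, 10, 10, 11); set L[1][0]=12
  eliminate (2,0): mult=3, new row 2: (0, 8, 1, 11); set L[2][0]=3
  eliminate (3,0): mult=4, new row 3: (0, 9, 2, 12); set L[3][0]=4
k=1: U[1][1]=10
  eliminate (2,1): mult=6, new row 2: (0, 0, 6, 10); set L[2][1]=6
  eliminate (3,1): mult=10, new row 3: (0, 0, 6, 6); set L[3][1]=10
k=2: U[2][2]=6
  eliminate (3,2): mult=1, new row 3: (0, 0, 0, 9); set L[3][2]=1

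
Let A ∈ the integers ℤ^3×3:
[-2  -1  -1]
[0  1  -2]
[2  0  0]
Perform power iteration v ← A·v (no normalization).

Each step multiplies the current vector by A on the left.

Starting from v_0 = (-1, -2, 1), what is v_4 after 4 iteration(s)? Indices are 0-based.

v_4 = (24, -12, -12)

v_0 = (-1, -2, 1).
v_1 = A·v_0 = (3, -4, -2).
v_2 = A·v_1 = (0, 0, 6).
v_3 = A·v_2 = (-6, -12, 0).
v_4 = A·v_3 = (24, -12, -12).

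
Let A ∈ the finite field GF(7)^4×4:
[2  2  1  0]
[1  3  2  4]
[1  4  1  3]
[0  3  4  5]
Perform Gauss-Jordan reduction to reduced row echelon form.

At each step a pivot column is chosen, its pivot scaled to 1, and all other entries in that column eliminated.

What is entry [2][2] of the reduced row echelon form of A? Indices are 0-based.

[1] R0 /= 2  ⇒  (1, 1, 4, 0)
     R1 -= 1·R0  ⇒  (0, 2, 5, 4)
     R2 -= 1·R0  ⇒  (0, 3, 4, 3)
[2] R1 /= 2  ⇒  (0, 1, 6, 2)
     R0 -= 1·R1  ⇒  (1, 0, 5, 5)
     R2 -= 3·R1  ⇒  (0, 0, 0, 4)
     R3 -= 3·R1  ⇒  (0, 0, 0, 6)
column 2 empty below row 2
[3] R2 /= 4  ⇒  (0, 0, 0, 1)
     R0 -= 5·R2  ⇒  (1, 0, 5, 0)
     R1 -= 2·R2  ⇒  (0, 1, 6, 0)
     R3 -= 6·R2  ⇒  (0, 0, 0, 0)

M[2][2] = 0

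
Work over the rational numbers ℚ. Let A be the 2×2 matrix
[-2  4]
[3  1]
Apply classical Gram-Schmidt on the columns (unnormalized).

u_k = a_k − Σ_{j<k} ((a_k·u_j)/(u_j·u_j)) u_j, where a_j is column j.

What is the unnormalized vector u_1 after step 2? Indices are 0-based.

u_1 = (42/13, 28/13)

Step 1: u_0 = a_0 = (-2, 3).
Step 2: u_1 = a_1 − (-5/13)·u_0 = (42/13, 28/13).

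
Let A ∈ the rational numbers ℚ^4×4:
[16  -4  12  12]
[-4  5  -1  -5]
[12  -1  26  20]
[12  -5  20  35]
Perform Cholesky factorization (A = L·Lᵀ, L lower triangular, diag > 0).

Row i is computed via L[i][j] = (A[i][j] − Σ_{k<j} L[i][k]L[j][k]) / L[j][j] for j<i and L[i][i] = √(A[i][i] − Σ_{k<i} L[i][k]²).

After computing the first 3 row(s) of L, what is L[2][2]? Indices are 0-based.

Step 1: L[0][0] = √(16) = 4.
  L[1][0] = (-4) / L[0][0] = -1.
Step 2: L[1][1] = √(4) = 2.
  L[2][0] = (12) / L[0][0] = 3.
  L[2][1] = (2) / L[1][1] = 1.
Step 3: L[2][2] = √(16) = 4.

L[2][2] = 4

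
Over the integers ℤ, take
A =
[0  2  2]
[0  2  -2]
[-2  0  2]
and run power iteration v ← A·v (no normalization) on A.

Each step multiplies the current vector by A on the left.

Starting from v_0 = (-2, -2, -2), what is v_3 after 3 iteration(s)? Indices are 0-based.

v_3 = (32, -32, 32)

v_0 = (-2, -2, -2).
v_1 = A·v_0 = (-8, 0, 0).
v_2 = A·v_1 = (0, 0, 16).
v_3 = A·v_2 = (32, -32, 32).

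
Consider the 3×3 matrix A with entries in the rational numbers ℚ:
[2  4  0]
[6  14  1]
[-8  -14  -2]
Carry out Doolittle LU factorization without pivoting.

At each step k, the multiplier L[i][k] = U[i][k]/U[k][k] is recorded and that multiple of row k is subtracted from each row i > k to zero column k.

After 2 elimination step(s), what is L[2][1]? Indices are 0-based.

L[2][1] = 1

[col 0] pivot 2
  R1 -= 3*R0 → (0, 2, 1)  (L[1][0] := 3)
  R2 -= -4*R0 → (0, 2, -2)  (L[2][0] := -4)
[col 1] pivot 2
  R2 -= 1*R1 → (0, 0, -3)  (L[2][1] := 1)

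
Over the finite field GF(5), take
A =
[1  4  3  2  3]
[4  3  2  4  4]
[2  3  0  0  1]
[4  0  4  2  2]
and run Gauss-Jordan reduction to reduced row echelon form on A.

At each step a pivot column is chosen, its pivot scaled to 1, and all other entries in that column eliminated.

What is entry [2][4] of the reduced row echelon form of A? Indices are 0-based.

pivot(0,0)=1: scale R0 → (1, 4, 3, 2, 3)
  clear (1,0): R1 −= (4)R0 → (0, 2, 0, 1, 2)
  clear (2,0): R2 −= (2)R0 → (0, 0, 4, 1, 0)
  clear (3,0): R3 −= (4)R0 → (0, 4, 2, 4, 0)
pivot(1,1)=2: scale R1 → (0, 1, 0, 3, 1)
  clear (0,1): R0 −= (4)R1 → (1, 0, 3, 0, 4)
  clear (3,1): R3 −= (4)R1 → (0, 0, 2, 2, 1)
pivot(2,2)=4: scale R2 → (0, 0, 1, 4, 0)
  clear (0,2): R0 −= (3)R2 → (1, 0, 0, 3, 4)
  clear (3,2): R3 −= (2)R2 → (0, 0, 0, 4, 1)
pivot(3,3)=4: scale R3 → (0, 0, 0, 1, 4)
  clear (0,3): R0 −= (3)R3 → (1, 0, 0, 0, 2)
  clear (1,3): R1 −= (3)R3 → (0, 1, 0, 0, 4)
  clear (2,3): R2 −= (4)R3 → (0, 0, 1, 0, 4)

M[2][4] = 4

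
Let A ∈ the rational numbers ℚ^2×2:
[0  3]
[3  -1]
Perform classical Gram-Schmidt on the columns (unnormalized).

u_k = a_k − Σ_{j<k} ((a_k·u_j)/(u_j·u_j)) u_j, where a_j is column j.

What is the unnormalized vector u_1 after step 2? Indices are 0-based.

u_1 = (3, 0)

Step 1: u_0 = a_0 = (0, 3).
Step 2: u_1 = a_1 − (-1/3)·u_0 = (3, 0).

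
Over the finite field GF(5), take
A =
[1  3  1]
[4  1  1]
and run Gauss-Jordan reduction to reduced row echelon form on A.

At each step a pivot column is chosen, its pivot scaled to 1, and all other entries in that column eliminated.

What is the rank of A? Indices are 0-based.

rank = 2

pivot(0,0)=1: scale R0 → (1, 3, 1)
  clear (1,0): R1 −= (4)R0 → (0, 4, 2)
pivot(1,1)=4: scale R1 → (0, 1, 3)
  clear (0,1): R0 −= (3)R1 → (1, 0, 2)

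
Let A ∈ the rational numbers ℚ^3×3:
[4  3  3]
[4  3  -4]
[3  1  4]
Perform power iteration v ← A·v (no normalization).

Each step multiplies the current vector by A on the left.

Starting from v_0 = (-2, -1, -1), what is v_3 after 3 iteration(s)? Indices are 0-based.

v_0 = (-2, -1, -1).
v_1 = A·v_0 = (-14, -7, -11).
v_2 = A·v_1 = (-110, -33, -93).
v_3 = A·v_2 = (-818, -167, -735).

v_3 = (-818, -167, -735)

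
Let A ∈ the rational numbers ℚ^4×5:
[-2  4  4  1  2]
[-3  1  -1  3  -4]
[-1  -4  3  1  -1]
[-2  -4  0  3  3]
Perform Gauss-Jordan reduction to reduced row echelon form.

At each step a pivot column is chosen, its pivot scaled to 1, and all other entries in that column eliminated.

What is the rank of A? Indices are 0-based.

pivot(0,0)=-2: scale R0 → (1, -2, -2, -1/2, -1)
  clear (1,0): R1 −= (-3)R0 → (0, -5, -7, 3/2, -7)
  clear (2,0): R2 −= (-1)R0 → (0, -6, 1, 1/2, -2)
  clear (3,0): R3 −= (-2)R0 → (0, -8, -4, 2, 1)
pivot(1,1)=-5: scale R1 → (0, 1, 7/5, -3/10, 7/5)
  clear (0,1): R0 −= (-2)R1 → (1, 0, 4/5, -11/10, 9/5)
  clear (2,1): R2 −= (-6)R1 → (0, 0, 47/5, -13/10, 32/5)
  clear (3,1): R3 −= (-8)R1 → (0, 0, 36/5, -2/5, 61/5)
pivot(2,2)=47/5: scale R2 → (0, 0, 1, -13/94, 32/47)
  clear (0,2): R0 −= (4/5)R2 → (1, 0, 0, -93/94, 59/47)
  clear (1,2): R1 −= (7/5)R2 → (0, 1, 0, -5/47, 21/47)
  clear (3,2): R3 −= (36/5)R2 → (0, 0, 0, 28/47, 343/47)
pivot(3,3)=28/47: scale R3 → (0, 0, 0, 1, 49/4)
  clear (0,3): R0 −= (-93/94)R3 → (1, 0, 0, 0, 107/8)
  clear (1,3): R1 −= (-5/47)R3 → (0, 1, 0, 0, 7/4)
  clear (2,3): R2 −= (-13/94)R3 → (0, 0, 1, 0, 19/8)

rank = 4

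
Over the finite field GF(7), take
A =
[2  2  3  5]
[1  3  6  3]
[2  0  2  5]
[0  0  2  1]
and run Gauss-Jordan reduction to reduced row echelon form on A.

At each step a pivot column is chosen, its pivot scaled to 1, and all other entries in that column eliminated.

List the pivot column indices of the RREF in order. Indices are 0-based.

step 1: normalize row 0 (÷2) = (1, 1, 5, 6)
  row 1: subtract 1×row0 = (0, 2, 1, 4)
  row 2: subtract 2×row0 = (0, 5, 6, 0)
step 2: normalize row 1 (÷2) = (0, 1, 4, 2)
  row 0: subtract 1×row1 = (1, 0, 1, 4)
  row 2: subtract 5×row1 = (0, 0, 0, 4)
step 3: exchange rows 2,3
step 3: normalize row 2 (÷2) = (0, 0, 1, 4)
  row 0: subtract 1×row2 = (1, 0, 0, 0)
  row 1: subtract 4×row2 = (0, 1, 0, 0)
step 4: normalize row 3 (÷4) = (0, 0, 0, 1)
  row 2: subtract 4×row3 = (0, 0, 1, 0)

pivot columns: 0, 1, 2, 3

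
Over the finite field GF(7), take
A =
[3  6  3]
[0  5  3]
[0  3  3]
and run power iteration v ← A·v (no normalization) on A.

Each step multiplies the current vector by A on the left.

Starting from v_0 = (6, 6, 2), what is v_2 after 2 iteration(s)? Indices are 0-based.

v_0 = (6, 6, 2).
v_1 = A·v_0 = (4, 1, 3).
v_2 = A·v_1 = (6, 0, 5).

v_2 = (6, 0, 5)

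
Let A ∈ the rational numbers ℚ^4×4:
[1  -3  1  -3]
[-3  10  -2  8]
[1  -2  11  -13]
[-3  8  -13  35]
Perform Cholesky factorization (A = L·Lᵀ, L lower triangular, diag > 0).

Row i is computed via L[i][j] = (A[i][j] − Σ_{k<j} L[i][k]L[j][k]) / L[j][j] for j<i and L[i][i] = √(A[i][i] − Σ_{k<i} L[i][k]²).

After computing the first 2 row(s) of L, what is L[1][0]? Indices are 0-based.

Step 1: L[0][0] = √(1) = 1.
  L[1][0] = (-3) / L[0][0] = -3.
Step 2: L[1][1] = √(1) = 1.

L[1][0] = -3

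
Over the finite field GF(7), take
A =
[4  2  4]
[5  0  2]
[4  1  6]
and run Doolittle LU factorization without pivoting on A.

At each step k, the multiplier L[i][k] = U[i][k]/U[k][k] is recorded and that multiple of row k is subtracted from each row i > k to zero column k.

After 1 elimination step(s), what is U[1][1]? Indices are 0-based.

U[1][1] = 1

Step 1: pivot at (0,0) is 4.
  row1 ← row1 − (3)·row0  ⇒  L[1][0]=3, U row1=(0, 1, 4)
  row2 ← row2 − (1)·row0  ⇒  L[2][0]=1, U row2=(0, 6, 2)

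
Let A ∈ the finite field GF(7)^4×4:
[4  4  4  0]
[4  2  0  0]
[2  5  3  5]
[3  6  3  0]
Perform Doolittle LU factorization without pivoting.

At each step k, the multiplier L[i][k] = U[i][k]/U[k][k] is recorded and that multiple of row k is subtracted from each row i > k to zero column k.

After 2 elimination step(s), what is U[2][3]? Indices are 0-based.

U[2][3] = 5

Step 1: pivot at (0,0) is 4.
  row1 ← row1 − (1)·row0  ⇒  L[1][0]=1, U row1=(0, 5, 3, 0)
  row2 ← row2 − (4)·row0  ⇒  L[2][0]=4, U row2=(0, 3, 1, 5)
  row3 ← row3 − (6)·row0  ⇒  L[3][0]=6, U row3=(0, 3, 0, 0)
Step 2: pivot at (1,1) is 5.
  row2 ← row2 − (2)·row1  ⇒  L[2][1]=2, U row2=(0, 0, 2, 5)
  row3 ← row3 − (2)·row1  ⇒  L[3][1]=2, U row3=(0, 0, 1, 0)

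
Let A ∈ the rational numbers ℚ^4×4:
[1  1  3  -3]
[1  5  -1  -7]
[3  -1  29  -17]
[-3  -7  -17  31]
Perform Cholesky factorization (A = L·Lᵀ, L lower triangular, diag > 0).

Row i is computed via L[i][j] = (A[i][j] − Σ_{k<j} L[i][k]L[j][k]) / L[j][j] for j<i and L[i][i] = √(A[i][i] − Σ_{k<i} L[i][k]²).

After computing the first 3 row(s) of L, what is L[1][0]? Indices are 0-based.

Step 1: L[0][0] = √(1) = 1.
  L[1][0] = (1) / L[0][0] = 1.
Step 2: L[1][1] = √(4) = 2.
  L[2][0] = (3) / L[0][0] = 3.
  L[2][1] = (-4) / L[1][1] = -2.
Step 3: L[2][2] = √(16) = 4.

L[1][0] = 1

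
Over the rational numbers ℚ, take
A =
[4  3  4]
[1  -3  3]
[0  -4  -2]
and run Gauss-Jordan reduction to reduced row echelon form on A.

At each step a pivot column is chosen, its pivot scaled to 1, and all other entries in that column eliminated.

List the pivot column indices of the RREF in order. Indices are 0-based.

[1] R0 /= 4  ⇒  (1, 3/4, 1)
     R1 -= 1·R0  ⇒  (0, -15/4, 2)
[2] R1 /= -15/4  ⇒  (0, 1, -8/15)
     R0 -= 3/4·R1  ⇒  (1, 0, 7/5)
     R2 -= -4·R1  ⇒  (0, 0, -62/15)
[3] R2 /= -62/15  ⇒  (0, 0, 1)
     R0 -= 7/5·R2  ⇒  (1, 0, 0)
     R1 -= -8/15·R2  ⇒  (0, 1, 0)

pivot columns: 0, 1, 2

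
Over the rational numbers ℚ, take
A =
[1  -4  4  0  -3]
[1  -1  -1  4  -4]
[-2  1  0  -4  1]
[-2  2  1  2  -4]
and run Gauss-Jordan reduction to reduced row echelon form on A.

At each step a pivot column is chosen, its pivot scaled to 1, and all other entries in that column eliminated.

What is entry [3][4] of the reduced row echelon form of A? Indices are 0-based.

M[3][4] = -55/47

pivot(0,0)=1: scale R0 → (1, -4, 4, 0, -3)
  clear (1,0): R1 −= (1)R0 → (0, 3, -5, 4, -1)
  clear (2,0): R2 −= (-2)R0 → (0, -7, 8, -4, -5)
  clear (3,0): R3 −= (-2)R0 → (0, -6, 9, 2, -10)
pivot(1,1)=3: scale R1 → (0, 1, -5/3, 4/3, -1/3)
  clear (0,1): R0 −= (-4)R1 → (1, 0, -8/3, 16/3, -13/3)
  clear (2,1): R2 −= (-7)R1 → (0, 0, -11/3, 16/3, -22/3)
  clear (3,1): R3 −= (-6)R1 → (0, 0, -1, 10, -12)
pivot(2,2)=-11/3: scale R2 → (0, 0, 1, -16/11, 2)
  clear (0,2): R0 −= (-8/3)R2 → (1, 0, 0, 16/11, 1)
  clear (1,2): R1 −= (-5/3)R2 → (0, 1, 0, -12/11, 3)
  clear (3,2): R3 −= (-1)R2 → (0, 0, 0, 94/11, -10)
pivot(3,3)=94/11: scale R3 → (0, 0, 0, 1, -55/47)
  clear (0,3): R0 −= (16/11)R3 → (1, 0, 0, 0, 127/47)
  clear (1,3): R1 −= (-12/11)R3 → (0, 1, 0, 0, 81/47)
  clear (2,3): R2 −= (-16/11)R3 → (0, 0, 1, 0, 14/47)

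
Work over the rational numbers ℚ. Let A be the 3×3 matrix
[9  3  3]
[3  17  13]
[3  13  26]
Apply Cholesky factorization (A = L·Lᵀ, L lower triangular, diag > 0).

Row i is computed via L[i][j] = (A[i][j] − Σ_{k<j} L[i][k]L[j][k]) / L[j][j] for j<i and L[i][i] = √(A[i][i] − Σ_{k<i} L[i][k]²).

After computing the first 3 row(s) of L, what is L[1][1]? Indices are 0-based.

Step 1: L[0][0] = √(9) = 3.
  L[1][0] = (3) / L[0][0] = 1.
Step 2: L[1][1] = √(16) = 4.
  L[2][0] = (3) / L[0][0] = 1.
  L[2][1] = (12) / L[1][1] = 3.
Step 3: L[2][2] = √(16) = 4.

L[1][1] = 4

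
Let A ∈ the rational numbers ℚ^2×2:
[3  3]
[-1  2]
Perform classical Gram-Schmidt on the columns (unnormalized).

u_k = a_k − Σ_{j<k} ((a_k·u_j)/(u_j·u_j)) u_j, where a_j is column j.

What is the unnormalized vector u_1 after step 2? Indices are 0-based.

Step 1: u_0 = a_0 = (3, -1).
Step 2: u_1 = a_1 − (7/10)·u_0 = (9/10, 27/10).

u_1 = (9/10, 27/10)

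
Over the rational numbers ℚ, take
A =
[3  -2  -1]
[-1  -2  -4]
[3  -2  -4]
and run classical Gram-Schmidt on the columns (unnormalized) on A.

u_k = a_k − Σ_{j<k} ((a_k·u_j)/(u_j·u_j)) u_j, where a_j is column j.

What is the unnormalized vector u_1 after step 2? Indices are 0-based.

u_1 = (-8/19, -48/19, -8/19)

Step 1: u_0 = a_0 = (3, -1, 3).
Step 2: u_1 = a_1 − (-10/19)·u_0 = (-8/19, -48/19, -8/19).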